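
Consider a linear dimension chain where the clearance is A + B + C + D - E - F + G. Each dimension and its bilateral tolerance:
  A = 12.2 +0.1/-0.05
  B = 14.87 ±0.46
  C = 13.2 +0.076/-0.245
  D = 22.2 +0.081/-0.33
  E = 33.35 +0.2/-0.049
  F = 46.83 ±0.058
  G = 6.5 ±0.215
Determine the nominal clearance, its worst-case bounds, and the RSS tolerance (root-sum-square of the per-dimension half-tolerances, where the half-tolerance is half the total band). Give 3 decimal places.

nominal=-11.210 wc=[-12.768,-10.171] rss=0.592

Stack each dimension's contribution:
  +A: nom +12.200 → Σnom=12.200; wc +0.100/-0.050 → slack +0.100/-0.050; half-tol=0.075, Σhalf²=0.005625
  +B: nom +14.870 → Σnom=27.070; wc +0.460/-0.460 → slack +0.560/-0.510; half-tol=0.460, Σhalf²=0.217225
  +C: nom +13.200 → Σnom=40.270; wc +0.076/-0.245 → slack +0.636/-0.755; half-tol=0.161, Σhalf²=0.242985
  +D: nom +22.200 → Σnom=62.470; wc +0.081/-0.330 → slack +0.717/-1.085; half-tol=0.206, Σhalf²=0.285216
  -E: nom -33.350 → Σnom=29.120; wc +0.049/-0.200 → slack +0.766/-1.285; half-tol=0.124, Σhalf²=0.300716
  -F: nom -46.830 → Σnom=-17.710; wc +0.058/-0.058 → slack +0.824/-1.343; half-tol=0.058, Σhalf²=0.304080
  +G: nom +6.500 → Σnom=-11.210; wc +0.215/-0.215 → slack +1.039/-1.558; half-tol=0.215, Σhalf²=0.350305
Nominal = -11.210. Worst-case = [-11.210 - 1.558, -11.210 + 1.039] = [-12.768, -10.171]. RSS = √0.350305 = 0.592.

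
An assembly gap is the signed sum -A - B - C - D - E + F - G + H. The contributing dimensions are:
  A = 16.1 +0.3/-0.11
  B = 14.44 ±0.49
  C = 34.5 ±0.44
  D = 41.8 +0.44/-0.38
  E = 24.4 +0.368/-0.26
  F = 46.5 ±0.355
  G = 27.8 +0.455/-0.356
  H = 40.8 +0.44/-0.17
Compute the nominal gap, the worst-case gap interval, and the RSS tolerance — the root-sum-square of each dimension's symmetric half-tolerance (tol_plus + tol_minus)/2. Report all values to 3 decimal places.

Stack each dimension's contribution:
  -A: nom -16.100 → Σnom=-16.100; wc +0.110/-0.300 → slack +0.110/-0.300; half-tol=0.205, Σhalf²=0.042025
  -B: nom -14.440 → Σnom=-30.540; wc +0.490/-0.490 → slack +0.600/-0.790; half-tol=0.490, Σhalf²=0.282125
  -C: nom -34.500 → Σnom=-65.040; wc +0.440/-0.440 → slack +1.040/-1.230; half-tol=0.440, Σhalf²=0.475725
  -D: nom -41.800 → Σnom=-106.840; wc +0.380/-0.440 → slack +1.420/-1.670; half-tol=0.410, Σhalf²=0.643825
  -E: nom -24.400 → Σnom=-131.240; wc +0.260/-0.368 → slack +1.680/-2.038; half-tol=0.314, Σhalf²=0.742421
  +F: nom +46.500 → Σnom=-84.740; wc +0.355/-0.355 → slack +2.035/-2.393; half-tol=0.355, Σhalf²=0.868446
  -G: nom -27.800 → Σnom=-112.540; wc +0.356/-0.455 → slack +2.391/-2.848; half-tol=0.405, Σhalf²=1.032876
  +H: nom +40.800 → Σnom=-71.740; wc +0.440/-0.170 → slack +2.831/-3.018; half-tol=0.305, Σhalf²=1.125901
Nominal = -71.740. Worst-case = [-71.740 - 3.018, -71.740 + 2.831] = [-74.758, -68.909]. RSS = √1.125901 = 1.061.

nominal=-71.740 wc=[-74.758,-68.909] rss=1.061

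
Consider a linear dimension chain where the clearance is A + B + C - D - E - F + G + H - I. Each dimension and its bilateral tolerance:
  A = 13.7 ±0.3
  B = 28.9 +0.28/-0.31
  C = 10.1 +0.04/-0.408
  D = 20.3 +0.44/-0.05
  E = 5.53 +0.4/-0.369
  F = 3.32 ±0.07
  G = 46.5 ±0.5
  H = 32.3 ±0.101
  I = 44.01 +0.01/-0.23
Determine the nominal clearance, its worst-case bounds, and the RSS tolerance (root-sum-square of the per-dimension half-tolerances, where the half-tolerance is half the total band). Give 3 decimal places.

nominal=58.340 wc=[55.801,60.280] rss=0.845

Stack each dimension's contribution:
  +A: nom +13.700 → Σnom=13.700; wc +0.300/-0.300 → slack +0.300/-0.300; half-tol=0.300, Σhalf²=0.090000
  +B: nom +28.900 → Σnom=42.600; wc +0.280/-0.310 → slack +0.580/-0.610; half-tol=0.295, Σhalf²=0.177025
  +C: nom +10.100 → Σnom=52.700; wc +0.040/-0.408 → slack +0.620/-1.018; half-tol=0.224, Σhalf²=0.227201
  -D: nom -20.300 → Σnom=32.400; wc +0.050/-0.440 → slack +0.670/-1.458; half-tol=0.245, Σhalf²=0.287226
  -E: nom -5.530 → Σnom=26.870; wc +0.369/-0.400 → slack +1.039/-1.858; half-tol=0.385, Σhalf²=0.435066
  -F: nom -3.320 → Σnom=23.550; wc +0.070/-0.070 → slack +1.109/-1.928; half-tol=0.070, Σhalf²=0.439966
  +G: nom +46.500 → Σnom=70.050; wc +0.500/-0.500 → slack +1.609/-2.428; half-tol=0.500, Σhalf²=0.689966
  +H: nom +32.300 → Σnom=102.350; wc +0.101/-0.101 → slack +1.710/-2.529; half-tol=0.101, Σhalf²=0.700167
  -I: nom -44.010 → Σnom=58.340; wc +0.230/-0.010 → slack +1.940/-2.539; half-tol=0.120, Σhalf²=0.714567
Nominal = 58.340. Worst-case = [58.340 - 2.539, 58.340 + 1.940] = [55.801, 60.280]. RSS = √0.714567 = 0.845.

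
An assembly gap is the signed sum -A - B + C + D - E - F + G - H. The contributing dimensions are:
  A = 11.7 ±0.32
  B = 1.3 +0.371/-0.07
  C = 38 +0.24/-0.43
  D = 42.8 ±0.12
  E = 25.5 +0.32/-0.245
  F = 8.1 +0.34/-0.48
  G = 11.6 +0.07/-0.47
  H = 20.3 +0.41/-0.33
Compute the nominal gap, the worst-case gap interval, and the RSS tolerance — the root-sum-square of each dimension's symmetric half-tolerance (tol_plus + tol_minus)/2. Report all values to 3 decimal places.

nominal=25.500 wc=[22.719,27.375] rss=0.858

Stack each dimension's contribution:
  -A: nom -11.700 → Σnom=-11.700; wc +0.320/-0.320 → slack +0.320/-0.320; half-tol=0.320, Σhalf²=0.102400
  -B: nom -1.300 → Σnom=-13.000; wc +0.070/-0.371 → slack +0.390/-0.691; half-tol=0.221, Σhalf²=0.151020
  +C: nom +38.000 → Σnom=25.000; wc +0.240/-0.430 → slack +0.630/-1.121; half-tol=0.335, Σhalf²=0.263245
  +D: nom +42.800 → Σnom=67.800; wc +0.120/-0.120 → slack +0.750/-1.241; half-tol=0.120, Σhalf²=0.277645
  -E: nom -25.500 → Σnom=42.300; wc +0.245/-0.320 → slack +0.995/-1.561; half-tol=0.282, Σhalf²=0.357451
  -F: nom -8.100 → Σnom=34.200; wc +0.480/-0.340 → slack +1.475/-1.901; half-tol=0.410, Σhalf²=0.525551
  +G: nom +11.600 → Σnom=45.800; wc +0.070/-0.470 → slack +1.545/-2.371; half-tol=0.270, Σhalf²=0.598451
  -H: nom -20.300 → Σnom=25.500; wc +0.330/-0.410 → slack +1.875/-2.781; half-tol=0.370, Σhalf²=0.735351
Nominal = 25.500. Worst-case = [25.500 - 2.781, 25.500 + 1.875] = [22.719, 27.375]. RSS = √0.735351 = 0.858.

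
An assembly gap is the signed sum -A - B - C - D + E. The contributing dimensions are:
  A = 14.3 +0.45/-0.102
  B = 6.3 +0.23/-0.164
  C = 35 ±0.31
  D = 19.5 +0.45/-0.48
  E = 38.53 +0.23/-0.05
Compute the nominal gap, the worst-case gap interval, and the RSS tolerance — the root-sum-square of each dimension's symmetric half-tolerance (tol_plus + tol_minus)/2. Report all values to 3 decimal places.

Stack each dimension's contribution:
  -A: nom -14.300 → Σnom=-14.300; wc +0.102/-0.450 → slack +0.102/-0.450; half-tol=0.276, Σhalf²=0.076176
  -B: nom -6.300 → Σnom=-20.600; wc +0.164/-0.230 → slack +0.266/-0.680; half-tol=0.197, Σhalf²=0.114985
  -C: nom -35.000 → Σnom=-55.600; wc +0.310/-0.310 → slack +0.576/-0.990; half-tol=0.310, Σhalf²=0.211085
  -D: nom -19.500 → Σnom=-75.100; wc +0.480/-0.450 → slack +1.056/-1.440; half-tol=0.465, Σhalf²=0.427310
  +E: nom +38.530 → Σnom=-36.570; wc +0.230/-0.050 → slack +1.286/-1.490; half-tol=0.140, Σhalf²=0.446910
Nominal = -36.570. Worst-case = [-36.570 - 1.490, -36.570 + 1.286] = [-38.060, -35.284]. RSS = √0.446910 = 0.669.

nominal=-36.570 wc=[-38.060,-35.284] rss=0.669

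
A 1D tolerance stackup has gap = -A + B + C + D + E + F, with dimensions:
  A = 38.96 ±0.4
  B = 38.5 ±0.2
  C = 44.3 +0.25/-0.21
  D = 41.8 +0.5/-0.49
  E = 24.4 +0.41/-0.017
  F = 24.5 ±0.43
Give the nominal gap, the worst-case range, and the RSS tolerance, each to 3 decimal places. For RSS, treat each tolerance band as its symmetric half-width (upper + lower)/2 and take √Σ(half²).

Stack each dimension's contribution:
  -A: nom -38.960 → Σnom=-38.960; wc +0.400/-0.400 → slack +0.400/-0.400; half-tol=0.400, Σhalf²=0.160000
  +B: nom +38.500 → Σnom=-0.460; wc +0.200/-0.200 → slack +0.600/-0.600; half-tol=0.200, Σhalf²=0.200000
  +C: nom +44.300 → Σnom=43.840; wc +0.250/-0.210 → slack +0.850/-0.810; half-tol=0.230, Σhalf²=0.252900
  +D: nom +41.800 → Σnom=85.640; wc +0.500/-0.490 → slack +1.350/-1.300; half-tol=0.495, Σhalf²=0.497925
  +E: nom +24.400 → Σnom=110.040; wc +0.410/-0.017 → slack +1.760/-1.317; half-tol=0.213, Σhalf²=0.543507
  +F: nom +24.500 → Σnom=134.540; wc +0.430/-0.430 → slack +2.190/-1.747; half-tol=0.430, Σhalf²=0.728407
Nominal = 134.540. Worst-case = [134.540 - 1.747, 134.540 + 2.190] = [132.793, 136.730]. RSS = √0.728407 = 0.853.

nominal=134.540 wc=[132.793,136.730] rss=0.853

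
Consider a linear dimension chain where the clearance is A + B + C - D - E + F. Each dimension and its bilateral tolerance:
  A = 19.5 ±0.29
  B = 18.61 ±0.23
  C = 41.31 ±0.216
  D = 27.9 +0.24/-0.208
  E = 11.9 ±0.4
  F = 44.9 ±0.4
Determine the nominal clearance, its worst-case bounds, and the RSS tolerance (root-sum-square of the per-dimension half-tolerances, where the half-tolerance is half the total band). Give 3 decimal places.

nominal=84.520 wc=[82.744,86.264] rss=0.744

Stack each dimension's contribution:
  +A: nom +19.500 → Σnom=19.500; wc +0.290/-0.290 → slack +0.290/-0.290; half-tol=0.290, Σhalf²=0.084100
  +B: nom +18.610 → Σnom=38.110; wc +0.230/-0.230 → slack +0.520/-0.520; half-tol=0.230, Σhalf²=0.137000
  +C: nom +41.310 → Σnom=79.420; wc +0.216/-0.216 → slack +0.736/-0.736; half-tol=0.216, Σhalf²=0.183656
  -D: nom -27.900 → Σnom=51.520; wc +0.208/-0.240 → slack +0.944/-0.976; half-tol=0.224, Σhalf²=0.233832
  -E: nom -11.900 → Σnom=39.620; wc +0.400/-0.400 → slack +1.344/-1.376; half-tol=0.400, Σhalf²=0.393832
  +F: nom +44.900 → Σnom=84.520; wc +0.400/-0.400 → slack +1.744/-1.776; half-tol=0.400, Σhalf²=0.553832
Nominal = 84.520. Worst-case = [84.520 - 1.776, 84.520 + 1.744] = [82.744, 86.264]. RSS = √0.553832 = 0.744.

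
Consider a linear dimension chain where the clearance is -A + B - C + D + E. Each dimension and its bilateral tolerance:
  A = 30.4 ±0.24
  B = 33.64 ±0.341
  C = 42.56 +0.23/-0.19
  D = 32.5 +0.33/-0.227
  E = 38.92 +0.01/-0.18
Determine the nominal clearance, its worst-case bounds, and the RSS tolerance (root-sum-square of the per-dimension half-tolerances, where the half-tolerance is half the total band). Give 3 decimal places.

Stack each dimension's contribution:
  -A: nom -30.400 → Σnom=-30.400; wc +0.240/-0.240 → slack +0.240/-0.240; half-tol=0.240, Σhalf²=0.057600
  +B: nom +33.640 → Σnom=3.240; wc +0.341/-0.341 → slack +0.581/-0.581; half-tol=0.341, Σhalf²=0.173881
  -C: nom -42.560 → Σnom=-39.320; wc +0.190/-0.230 → slack +0.771/-0.811; half-tol=0.210, Σhalf²=0.217981
  +D: nom +32.500 → Σnom=-6.820; wc +0.330/-0.227 → slack +1.101/-1.038; half-tol=0.279, Σhalf²=0.295543
  +E: nom +38.920 → Σnom=32.100; wc +0.010/-0.180 → slack +1.111/-1.218; half-tol=0.095, Σhalf²=0.304568
Nominal = 32.100. Worst-case = [32.100 - 1.218, 32.100 + 1.111] = [30.882, 33.211]. RSS = √0.304568 = 0.552.

nominal=32.100 wc=[30.882,33.211] rss=0.552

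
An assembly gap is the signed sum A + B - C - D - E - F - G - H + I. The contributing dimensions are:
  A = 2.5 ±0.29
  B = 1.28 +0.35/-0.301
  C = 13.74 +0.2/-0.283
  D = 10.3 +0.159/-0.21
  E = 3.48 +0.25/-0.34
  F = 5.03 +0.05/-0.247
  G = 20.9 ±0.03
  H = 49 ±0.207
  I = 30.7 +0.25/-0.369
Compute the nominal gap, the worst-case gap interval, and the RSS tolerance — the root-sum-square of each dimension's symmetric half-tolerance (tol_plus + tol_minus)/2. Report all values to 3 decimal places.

nominal=-67.970 wc=[-69.826,-65.763] rss=0.729

Stack each dimension's contribution:
  +A: nom +2.500 → Σnom=2.500; wc +0.290/-0.290 → slack +0.290/-0.290; half-tol=0.290, Σhalf²=0.084100
  +B: nom +1.280 → Σnom=3.780; wc +0.350/-0.301 → slack +0.640/-0.591; half-tol=0.326, Σhalf²=0.190050
  -C: nom -13.740 → Σnom=-9.960; wc +0.283/-0.200 → slack +0.923/-0.791; half-tol=0.241, Σhalf²=0.248372
  -D: nom -10.300 → Σnom=-20.260; wc +0.210/-0.159 → slack +1.133/-0.950; half-tol=0.184, Σhalf²=0.282413
  -E: nom -3.480 → Σnom=-23.740; wc +0.340/-0.250 → slack +1.473/-1.200; half-tol=0.295, Σhalf²=0.369438
  -F: nom -5.030 → Σnom=-28.770; wc +0.247/-0.050 → slack +1.720/-1.250; half-tol=0.148, Σhalf²=0.391490
  -G: nom -20.900 → Σnom=-49.670; wc +0.030/-0.030 → slack +1.750/-1.280; half-tol=0.030, Σhalf²=0.392390
  -H: nom -49.000 → Σnom=-98.670; wc +0.207/-0.207 → slack +1.957/-1.487; half-tol=0.207, Σhalf²=0.435239
  +I: nom +30.700 → Σnom=-67.970; wc +0.250/-0.369 → slack +2.207/-1.856; half-tol=0.309, Σhalf²=0.531029
Nominal = -67.970. Worst-case = [-67.970 - 1.856, -67.970 + 2.207] = [-69.826, -65.763]. RSS = √0.531029 = 0.729.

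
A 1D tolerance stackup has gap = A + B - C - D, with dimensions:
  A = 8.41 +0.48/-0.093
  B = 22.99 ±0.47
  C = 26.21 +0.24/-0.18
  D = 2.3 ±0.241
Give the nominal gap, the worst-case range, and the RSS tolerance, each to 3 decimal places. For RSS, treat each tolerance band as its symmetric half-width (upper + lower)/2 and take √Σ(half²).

nominal=2.890 wc=[1.846,4.261] rss=0.637

Stack each dimension's contribution:
  +A: nom +8.410 → Σnom=8.410; wc +0.480/-0.093 → slack +0.480/-0.093; half-tol=0.286, Σhalf²=0.082082
  +B: nom +22.990 → Σnom=31.400; wc +0.470/-0.470 → slack +0.950/-0.563; half-tol=0.470, Σhalf²=0.302982
  -C: nom -26.210 → Σnom=5.190; wc +0.180/-0.240 → slack +1.130/-0.803; half-tol=0.210, Σhalf²=0.347082
  -D: nom -2.300 → Σnom=2.890; wc +0.241/-0.241 → slack +1.371/-1.044; half-tol=0.241, Σhalf²=0.405163
Nominal = 2.890. Worst-case = [2.890 - 1.044, 2.890 + 1.371] = [1.846, 4.261]. RSS = √0.405163 = 0.637.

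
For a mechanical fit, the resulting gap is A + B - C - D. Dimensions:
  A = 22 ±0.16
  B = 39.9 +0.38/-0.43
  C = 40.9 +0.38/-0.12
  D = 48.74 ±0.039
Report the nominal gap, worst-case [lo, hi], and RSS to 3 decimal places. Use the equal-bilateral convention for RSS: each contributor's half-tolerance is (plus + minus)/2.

Stack each dimension's contribution:
  +A: nom +22.000 → Σnom=22.000; wc +0.160/-0.160 → slack +0.160/-0.160; half-tol=0.160, Σhalf²=0.025600
  +B: nom +39.900 → Σnom=61.900; wc +0.380/-0.430 → slack +0.540/-0.590; half-tol=0.405, Σhalf²=0.189625
  -C: nom -40.900 → Σnom=21.000; wc +0.120/-0.380 → slack +0.660/-0.970; half-tol=0.250, Σhalf²=0.252125
  -D: nom -48.740 → Σnom=-27.740; wc +0.039/-0.039 → slack +0.699/-1.009; half-tol=0.039, Σhalf²=0.253646
Nominal = -27.740. Worst-case = [-27.740 - 1.009, -27.740 + 0.699] = [-28.749, -27.041]. RSS = √0.253646 = 0.504.

nominal=-27.740 wc=[-28.749,-27.041] rss=0.504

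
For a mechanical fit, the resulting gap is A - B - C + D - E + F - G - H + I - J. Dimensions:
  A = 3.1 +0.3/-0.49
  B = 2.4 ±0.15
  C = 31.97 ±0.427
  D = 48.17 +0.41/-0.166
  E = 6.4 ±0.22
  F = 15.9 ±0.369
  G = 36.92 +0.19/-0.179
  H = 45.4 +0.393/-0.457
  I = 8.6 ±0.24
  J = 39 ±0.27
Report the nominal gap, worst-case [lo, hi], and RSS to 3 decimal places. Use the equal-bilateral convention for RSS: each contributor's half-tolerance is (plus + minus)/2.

Stack each dimension's contribution:
  +A: nom +3.100 → Σnom=3.100; wc +0.300/-0.490 → slack +0.300/-0.490; half-tol=0.395, Σhalf²=0.156025
  -B: nom -2.400 → Σnom=0.700; wc +0.150/-0.150 → slack +0.450/-0.640; half-tol=0.150, Σhalf²=0.178525
  -C: nom -31.970 → Σnom=-31.270; wc +0.427/-0.427 → slack +0.877/-1.067; half-tol=0.427, Σhalf²=0.360854
  +D: nom +48.170 → Σnom=16.900; wc +0.410/-0.166 → slack +1.287/-1.233; half-tol=0.288, Σhalf²=0.443798
  -E: nom -6.400 → Σnom=10.500; wc +0.220/-0.220 → slack +1.507/-1.453; half-tol=0.220, Σhalf²=0.492198
  +F: nom +15.900 → Σnom=26.400; wc +0.369/-0.369 → slack +1.876/-1.822; half-tol=0.369, Σhalf²=0.628359
  -G: nom -36.920 → Σnom=-10.520; wc +0.179/-0.190 → slack +2.055/-2.012; half-tol=0.184, Σhalf²=0.662399
  -H: nom -45.400 → Σnom=-55.920; wc +0.457/-0.393 → slack +2.512/-2.405; half-tol=0.425, Σhalf²=0.843024
  +I: nom +8.600 → Σnom=-47.320; wc +0.240/-0.240 → slack +2.752/-2.645; half-tol=0.240, Σhalf²=0.900624
  -J: nom -39.000 → Σnom=-86.320; wc +0.270/-0.270 → slack +3.022/-2.915; half-tol=0.270, Σhalf²=0.973524
Nominal = -86.320. Worst-case = [-86.320 - 2.915, -86.320 + 3.022] = [-89.235, -83.298]. RSS = √0.973524 = 0.987.

nominal=-86.320 wc=[-89.235,-83.298] rss=0.987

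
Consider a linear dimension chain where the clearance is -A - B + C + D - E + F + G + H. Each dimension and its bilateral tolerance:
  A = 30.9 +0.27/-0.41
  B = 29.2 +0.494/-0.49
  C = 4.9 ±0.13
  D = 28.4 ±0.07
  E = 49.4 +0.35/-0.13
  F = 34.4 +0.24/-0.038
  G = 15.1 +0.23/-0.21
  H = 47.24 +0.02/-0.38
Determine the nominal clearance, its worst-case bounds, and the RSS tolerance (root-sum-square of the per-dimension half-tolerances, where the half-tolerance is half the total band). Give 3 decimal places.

nominal=20.540 wc=[18.598,22.260] rss=0.738

Stack each dimension's contribution:
  -A: nom -30.900 → Σnom=-30.900; wc +0.410/-0.270 → slack +0.410/-0.270; half-tol=0.340, Σhalf²=0.115600
  -B: nom -29.200 → Σnom=-60.100; wc +0.490/-0.494 → slack +0.900/-0.764; half-tol=0.492, Σhalf²=0.357664
  +C: nom +4.900 → Σnom=-55.200; wc +0.130/-0.130 → slack +1.030/-0.894; half-tol=0.130, Σhalf²=0.374564
  +D: nom +28.400 → Σnom=-26.800; wc +0.070/-0.070 → slack +1.100/-0.964; half-tol=0.070, Σhalf²=0.379464
  -E: nom -49.400 → Σnom=-76.200; wc +0.130/-0.350 → slack +1.230/-1.314; half-tol=0.240, Σhalf²=0.437064
  +F: nom +34.400 → Σnom=-41.800; wc +0.240/-0.038 → slack +1.470/-1.352; half-tol=0.139, Σhalf²=0.456385
  +G: nom +15.100 → Σnom=-26.700; wc +0.230/-0.210 → slack +1.700/-1.562; half-tol=0.220, Σhalf²=0.504785
  +H: nom +47.240 → Σnom=20.540; wc +0.020/-0.380 → slack +1.720/-1.942; half-tol=0.200, Σhalf²=0.544785
Nominal = 20.540. Worst-case = [20.540 - 1.942, 20.540 + 1.720] = [18.598, 22.260]. RSS = √0.544785 = 0.738.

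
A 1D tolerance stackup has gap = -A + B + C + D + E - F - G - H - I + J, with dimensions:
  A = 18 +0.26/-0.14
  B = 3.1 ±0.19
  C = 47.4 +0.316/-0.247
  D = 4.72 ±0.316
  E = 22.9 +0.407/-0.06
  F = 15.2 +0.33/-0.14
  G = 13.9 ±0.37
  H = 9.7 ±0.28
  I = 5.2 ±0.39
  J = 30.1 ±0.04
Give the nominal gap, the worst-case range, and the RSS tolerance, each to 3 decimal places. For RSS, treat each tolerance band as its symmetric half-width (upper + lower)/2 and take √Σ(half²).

nominal=46.220 wc=[43.737,48.809] rss=0.857

Stack each dimension's contribution:
  -A: nom -18.000 → Σnom=-18.000; wc +0.140/-0.260 → slack +0.140/-0.260; half-tol=0.200, Σhalf²=0.040000
  +B: nom +3.100 → Σnom=-14.900; wc +0.190/-0.190 → slack +0.330/-0.450; half-tol=0.190, Σhalf²=0.076100
  +C: nom +47.400 → Σnom=32.500; wc +0.316/-0.247 → slack +0.646/-0.697; half-tol=0.281, Σhalf²=0.155342
  +D: nom +4.720 → Σnom=37.220; wc +0.316/-0.316 → slack +0.962/-1.013; half-tol=0.316, Σhalf²=0.255198
  +E: nom +22.900 → Σnom=60.120; wc +0.407/-0.060 → slack +1.369/-1.073; half-tol=0.233, Σhalf²=0.309720
  -F: nom -15.200 → Σnom=44.920; wc +0.140/-0.330 → slack +1.509/-1.403; half-tol=0.235, Σhalf²=0.364945
  -G: nom -13.900 → Σnom=31.020; wc +0.370/-0.370 → slack +1.879/-1.773; half-tol=0.370, Σhalf²=0.501845
  -H: nom -9.700 → Σnom=21.320; wc +0.280/-0.280 → slack +2.159/-2.053; half-tol=0.280, Σhalf²=0.580245
  -I: nom -5.200 → Σnom=16.120; wc +0.390/-0.390 → slack +2.549/-2.443; half-tol=0.390, Σhalf²=0.732345
  +J: nom +30.100 → Σnom=46.220; wc +0.040/-0.040 → slack +2.589/-2.483; half-tol=0.040, Σhalf²=0.733946
Nominal = 46.220. Worst-case = [46.220 - 2.483, 46.220 + 2.589] = [43.737, 48.809]. RSS = √0.733946 = 0.857.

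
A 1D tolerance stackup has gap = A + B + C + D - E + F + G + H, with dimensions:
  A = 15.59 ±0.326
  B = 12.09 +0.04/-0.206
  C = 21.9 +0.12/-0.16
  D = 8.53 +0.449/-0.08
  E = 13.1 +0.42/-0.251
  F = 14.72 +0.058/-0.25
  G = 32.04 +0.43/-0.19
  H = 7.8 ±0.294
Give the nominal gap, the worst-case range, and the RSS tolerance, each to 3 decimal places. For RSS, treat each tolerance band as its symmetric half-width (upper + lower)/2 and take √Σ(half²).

Stack each dimension's contribution:
  +A: nom +15.590 → Σnom=15.590; wc +0.326/-0.326 → slack +0.326/-0.326; half-tol=0.326, Σhalf²=0.106276
  +B: nom +12.090 → Σnom=27.680; wc +0.040/-0.206 → slack +0.366/-0.532; half-tol=0.123, Σhalf²=0.121405
  +C: nom +21.900 → Σnom=49.580; wc +0.120/-0.160 → slack +0.486/-0.692; half-tol=0.140, Σhalf²=0.141005
  +D: nom +8.530 → Σnom=58.110; wc +0.449/-0.080 → slack +0.935/-0.772; half-tol=0.265, Σhalf²=0.210965
  -E: nom -13.100 → Σnom=45.010; wc +0.251/-0.420 → slack +1.186/-1.192; half-tol=0.336, Σhalf²=0.323526
  +F: nom +14.720 → Σnom=59.730; wc +0.058/-0.250 → slack +1.244/-1.442; half-tol=0.154, Σhalf²=0.347242
  +G: nom +32.040 → Σnom=91.770; wc +0.430/-0.190 → slack +1.674/-1.632; half-tol=0.310, Σhalf²=0.443342
  +H: nom +7.800 → Σnom=99.570; wc +0.294/-0.294 → slack +1.968/-1.926; half-tol=0.294, Σhalf²=0.529778
Nominal = 99.570. Worst-case = [99.570 - 1.926, 99.570 + 1.968] = [97.644, 101.538]. RSS = √0.529778 = 0.728.

nominal=99.570 wc=[97.644,101.538] rss=0.728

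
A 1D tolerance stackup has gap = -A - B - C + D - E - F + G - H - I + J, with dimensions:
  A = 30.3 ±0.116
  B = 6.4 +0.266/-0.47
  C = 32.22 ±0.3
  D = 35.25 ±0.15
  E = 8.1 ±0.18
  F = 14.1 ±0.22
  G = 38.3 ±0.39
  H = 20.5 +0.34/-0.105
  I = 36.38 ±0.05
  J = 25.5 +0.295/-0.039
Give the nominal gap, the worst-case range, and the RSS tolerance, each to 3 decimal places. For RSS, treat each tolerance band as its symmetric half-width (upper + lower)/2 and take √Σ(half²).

nominal=-48.950 wc=[-51.001,-46.674] rss=0.758

Stack each dimension's contribution:
  -A: nom -30.300 → Σnom=-30.300; wc +0.116/-0.116 → slack +0.116/-0.116; half-tol=0.116, Σhalf²=0.013456
  -B: nom -6.400 → Σnom=-36.700; wc +0.470/-0.266 → slack +0.586/-0.382; half-tol=0.368, Σhalf²=0.148880
  -C: nom -32.220 → Σnom=-68.920; wc +0.300/-0.300 → slack +0.886/-0.682; half-tol=0.300, Σhalf²=0.238880
  +D: nom +35.250 → Σnom=-33.670; wc +0.150/-0.150 → slack +1.036/-0.832; half-tol=0.150, Σhalf²=0.261380
  -E: nom -8.100 → Σnom=-41.770; wc +0.180/-0.180 → slack +1.216/-1.012; half-tol=0.180, Σhalf²=0.293780
  -F: nom -14.100 → Σnom=-55.870; wc +0.220/-0.220 → slack +1.436/-1.232; half-tol=0.220, Σhalf²=0.342180
  +G: nom +38.300 → Σnom=-17.570; wc +0.390/-0.390 → slack +1.826/-1.622; half-tol=0.390, Σhalf²=0.494280
  -H: nom -20.500 → Σnom=-38.070; wc +0.105/-0.340 → slack +1.931/-1.962; half-tol=0.223, Σhalf²=0.543786
  -I: nom -36.380 → Σnom=-74.450; wc +0.050/-0.050 → slack +1.981/-2.012; half-tol=0.050, Σhalf²=0.546286
  +J: nom +25.500 → Σnom=-48.950; wc +0.295/-0.039 → slack +2.276/-2.051; half-tol=0.167, Σhalf²=0.574175
Nominal = -48.950. Worst-case = [-48.950 - 2.051, -48.950 + 2.276] = [-51.001, -46.674]. RSS = √0.574175 = 0.758.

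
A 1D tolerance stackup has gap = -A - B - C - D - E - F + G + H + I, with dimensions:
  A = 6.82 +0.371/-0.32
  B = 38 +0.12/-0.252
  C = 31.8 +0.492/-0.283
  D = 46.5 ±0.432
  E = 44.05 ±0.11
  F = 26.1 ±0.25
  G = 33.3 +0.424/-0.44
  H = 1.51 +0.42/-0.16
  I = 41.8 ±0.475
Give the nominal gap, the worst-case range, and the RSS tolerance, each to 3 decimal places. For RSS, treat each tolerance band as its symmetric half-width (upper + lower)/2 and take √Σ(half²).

nominal=-116.660 wc=[-119.510,-113.694] rss=1.030

Stack each dimension's contribution:
  -A: nom -6.820 → Σnom=-6.820; wc +0.320/-0.371 → slack +0.320/-0.371; half-tol=0.346, Σhalf²=0.119370
  -B: nom -38.000 → Σnom=-44.820; wc +0.252/-0.120 → slack +0.572/-0.491; half-tol=0.186, Σhalf²=0.153966
  -C: nom -31.800 → Σnom=-76.620; wc +0.283/-0.492 → slack +0.855/-0.983; half-tol=0.387, Σhalf²=0.304122
  -D: nom -46.500 → Σnom=-123.120; wc +0.432/-0.432 → slack +1.287/-1.415; half-tol=0.432, Σhalf²=0.490746
  -E: nom -44.050 → Σnom=-167.170; wc +0.110/-0.110 → slack +1.397/-1.525; half-tol=0.110, Σhalf²=0.502846
  -F: nom -26.100 → Σnom=-193.270; wc +0.250/-0.250 → slack +1.647/-1.775; half-tol=0.250, Σhalf²=0.565346
  +G: nom +33.300 → Σnom=-159.970; wc +0.424/-0.440 → slack +2.071/-2.215; half-tol=0.432, Σhalf²=0.751970
  +H: nom +1.510 → Σnom=-158.460; wc +0.420/-0.160 → slack +2.491/-2.375; half-tol=0.290, Σhalf²=0.836070
  +I: nom +41.800 → Σnom=-116.660; wc +0.475/-0.475 → slack +2.966/-2.850; half-tol=0.475, Σhalf²=1.061695
Nominal = -116.660. Worst-case = [-116.660 - 2.850, -116.660 + 2.966] = [-119.510, -113.694]. RSS = √1.061695 = 1.030.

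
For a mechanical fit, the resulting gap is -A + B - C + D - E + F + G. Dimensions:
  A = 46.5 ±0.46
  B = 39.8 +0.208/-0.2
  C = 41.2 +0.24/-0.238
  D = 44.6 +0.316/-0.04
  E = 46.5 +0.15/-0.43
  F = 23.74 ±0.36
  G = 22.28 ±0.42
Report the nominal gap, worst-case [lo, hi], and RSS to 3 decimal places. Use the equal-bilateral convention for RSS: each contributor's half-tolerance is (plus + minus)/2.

nominal=-3.780 wc=[-5.650,-1.348] rss=0.856

Stack each dimension's contribution:
  -A: nom -46.500 → Σnom=-46.500; wc +0.460/-0.460 → slack +0.460/-0.460; half-tol=0.460, Σhalf²=0.211600
  +B: nom +39.800 → Σnom=-6.700; wc +0.208/-0.200 → slack +0.668/-0.660; half-tol=0.204, Σhalf²=0.253216
  -C: nom -41.200 → Σnom=-47.900; wc +0.238/-0.240 → slack +0.906/-0.900; half-tol=0.239, Σhalf²=0.310337
  +D: nom +44.600 → Σnom=-3.300; wc +0.316/-0.040 → slack +1.222/-0.940; half-tol=0.178, Σhalf²=0.342021
  -E: nom -46.500 → Σnom=-49.800; wc +0.430/-0.150 → slack +1.652/-1.090; half-tol=0.290, Σhalf²=0.426121
  +F: nom +23.740 → Σnom=-26.060; wc +0.360/-0.360 → slack +2.012/-1.450; half-tol=0.360, Σhalf²=0.555721
  +G: nom +22.280 → Σnom=-3.780; wc +0.420/-0.420 → slack +2.432/-1.870; half-tol=0.420, Σhalf²=0.732121
Nominal = -3.780. Worst-case = [-3.780 - 1.870, -3.780 + 2.432] = [-5.650, -1.348]. RSS = √0.732121 = 0.856.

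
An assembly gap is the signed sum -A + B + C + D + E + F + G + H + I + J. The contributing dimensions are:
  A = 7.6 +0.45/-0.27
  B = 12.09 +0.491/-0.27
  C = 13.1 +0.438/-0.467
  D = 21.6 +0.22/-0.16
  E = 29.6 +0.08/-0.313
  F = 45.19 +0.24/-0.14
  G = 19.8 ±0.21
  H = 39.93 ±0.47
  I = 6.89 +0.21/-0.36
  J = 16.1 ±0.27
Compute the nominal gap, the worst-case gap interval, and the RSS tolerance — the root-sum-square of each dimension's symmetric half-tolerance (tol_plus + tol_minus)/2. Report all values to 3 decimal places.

Stack each dimension's contribution:
  -A: nom -7.600 → Σnom=-7.600; wc +0.270/-0.450 → slack +0.270/-0.450; half-tol=0.360, Σhalf²=0.129600
  +B: nom +12.090 → Σnom=4.490; wc +0.491/-0.270 → slack +0.761/-0.720; half-tol=0.381, Σhalf²=0.274380
  +C: nom +13.100 → Σnom=17.590; wc +0.438/-0.467 → slack +1.199/-1.187; half-tol=0.453, Σhalf²=0.479136
  +D: nom +21.600 → Σnom=39.190; wc +0.220/-0.160 → slack +1.419/-1.347; half-tol=0.190, Σhalf²=0.515236
  +E: nom +29.600 → Σnom=68.790; wc +0.080/-0.313 → slack +1.499/-1.660; half-tol=0.197, Σhalf²=0.553849
  +F: nom +45.190 → Σnom=113.980; wc +0.240/-0.140 → slack +1.739/-1.800; half-tol=0.190, Σhalf²=0.589949
  +G: nom +19.800 → Σnom=133.780; wc +0.210/-0.210 → slack +1.949/-2.010; half-tol=0.210, Σhalf²=0.634049
  +H: nom +39.930 → Σnom=173.710; wc +0.470/-0.470 → slack +2.419/-2.480; half-tol=0.470, Σhalf²=0.854949
  +I: nom +6.890 → Σnom=180.600; wc +0.210/-0.360 → slack +2.629/-2.840; half-tol=0.285, Σhalf²=0.936174
  +J: nom +16.100 → Σnom=196.700; wc +0.270/-0.270 → slack +2.899/-3.110; half-tol=0.270, Σhalf²=1.009074
Nominal = 196.700. Worst-case = [196.700 - 3.110, 196.700 + 2.899] = [193.590, 199.599]. RSS = √1.009074 = 1.005.

nominal=196.700 wc=[193.590,199.599] rss=1.005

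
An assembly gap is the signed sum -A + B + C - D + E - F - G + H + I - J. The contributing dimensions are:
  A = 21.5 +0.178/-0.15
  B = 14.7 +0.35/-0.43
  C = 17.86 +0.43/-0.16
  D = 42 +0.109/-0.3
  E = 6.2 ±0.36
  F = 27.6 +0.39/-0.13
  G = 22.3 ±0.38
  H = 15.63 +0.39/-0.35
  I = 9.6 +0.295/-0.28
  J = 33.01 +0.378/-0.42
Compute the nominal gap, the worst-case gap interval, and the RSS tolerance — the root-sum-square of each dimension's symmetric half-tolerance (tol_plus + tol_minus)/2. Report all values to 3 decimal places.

nominal=-82.420 wc=[-85.435,-79.215] rss=1.014

Stack each dimension's contribution:
  -A: nom -21.500 → Σnom=-21.500; wc +0.150/-0.178 → slack +0.150/-0.178; half-tol=0.164, Σhalf²=0.026896
  +B: nom +14.700 → Σnom=-6.800; wc +0.350/-0.430 → slack +0.500/-0.608; half-tol=0.390, Σhalf²=0.178996
  +C: nom +17.860 → Σnom=11.060; wc +0.430/-0.160 → slack +0.930/-0.768; half-tol=0.295, Σhalf²=0.266021
  -D: nom -42.000 → Σnom=-30.940; wc +0.300/-0.109 → slack +1.230/-0.877; half-tol=0.204, Σhalf²=0.307841
  +E: nom +6.200 → Σnom=-24.740; wc +0.360/-0.360 → slack +1.590/-1.237; half-tol=0.360, Σhalf²=0.437441
  -F: nom -27.600 → Σnom=-52.340; wc +0.130/-0.390 → slack +1.720/-1.627; half-tol=0.260, Σhalf²=0.505041
  -G: nom -22.300 → Σnom=-74.640; wc +0.380/-0.380 → slack +2.100/-2.007; half-tol=0.380, Σhalf²=0.649441
  +H: nom +15.630 → Σnom=-59.010; wc +0.390/-0.350 → slack +2.490/-2.357; half-tol=0.370, Σhalf²=0.786341
  +I: nom +9.600 → Σnom=-49.410; wc +0.295/-0.280 → slack +2.785/-2.637; half-tol=0.287, Σhalf²=0.868997
  -J: nom -33.010 → Σnom=-82.420; wc +0.420/-0.378 → slack +3.205/-3.015; half-tol=0.399, Σhalf²=1.028199
Nominal = -82.420. Worst-case = [-82.420 - 3.015, -82.420 + 3.205] = [-85.435, -79.215]. RSS = √1.028199 = 1.014.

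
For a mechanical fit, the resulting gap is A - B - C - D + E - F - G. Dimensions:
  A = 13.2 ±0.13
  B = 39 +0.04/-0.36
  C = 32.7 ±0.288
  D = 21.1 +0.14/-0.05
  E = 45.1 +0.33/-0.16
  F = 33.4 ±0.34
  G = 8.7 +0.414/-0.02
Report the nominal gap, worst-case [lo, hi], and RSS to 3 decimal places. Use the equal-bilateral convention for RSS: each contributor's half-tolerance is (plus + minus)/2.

Stack each dimension's contribution:
  +A: nom +13.200 → Σnom=13.200; wc +0.130/-0.130 → slack +0.130/-0.130; half-tol=0.130, Σhalf²=0.016900
  -B: nom -39.000 → Σnom=-25.800; wc +0.360/-0.040 → slack +0.490/-0.170; half-tol=0.200, Σhalf²=0.056900
  -C: nom -32.700 → Σnom=-58.500; wc +0.288/-0.288 → slack +0.778/-0.458; half-tol=0.288, Σhalf²=0.139844
  -D: nom -21.100 → Σnom=-79.600; wc +0.050/-0.140 → slack +0.828/-0.598; half-tol=0.095, Σhalf²=0.148869
  +E: nom +45.100 → Σnom=-34.500; wc +0.330/-0.160 → slack +1.158/-0.758; half-tol=0.245, Σhalf²=0.208894
  -F: nom -33.400 → Σnom=-67.900; wc +0.340/-0.340 → slack +1.498/-1.098; half-tol=0.340, Σhalf²=0.324494
  -G: nom -8.700 → Σnom=-76.600; wc +0.020/-0.414 → slack +1.518/-1.512; half-tol=0.217, Σhalf²=0.371583
Nominal = -76.600. Worst-case = [-76.600 - 1.512, -76.600 + 1.518] = [-78.112, -75.082]. RSS = √0.371583 = 0.610.

nominal=-76.600 wc=[-78.112,-75.082] rss=0.610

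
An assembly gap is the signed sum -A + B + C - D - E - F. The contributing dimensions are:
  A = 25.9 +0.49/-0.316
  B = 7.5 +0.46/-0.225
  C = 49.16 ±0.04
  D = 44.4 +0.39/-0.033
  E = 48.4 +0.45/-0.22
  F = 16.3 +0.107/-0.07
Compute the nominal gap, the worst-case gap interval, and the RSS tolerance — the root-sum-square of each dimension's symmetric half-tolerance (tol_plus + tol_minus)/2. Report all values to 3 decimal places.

nominal=-78.340 wc=[-80.042,-77.201] rss=0.668

Stack each dimension's contribution:
  -A: nom -25.900 → Σnom=-25.900; wc +0.316/-0.490 → slack +0.316/-0.490; half-tol=0.403, Σhalf²=0.162409
  +B: nom +7.500 → Σnom=-18.400; wc +0.460/-0.225 → slack +0.776/-0.715; half-tol=0.343, Σhalf²=0.279715
  +C: nom +49.160 → Σnom=30.760; wc +0.040/-0.040 → slack +0.816/-0.755; half-tol=0.040, Σhalf²=0.281315
  -D: nom -44.400 → Σnom=-13.640; wc +0.033/-0.390 → slack +0.849/-1.145; half-tol=0.212, Σhalf²=0.326048
  -E: nom -48.400 → Σnom=-62.040; wc +0.220/-0.450 → slack +1.069/-1.595; half-tol=0.335, Σhalf²=0.438273
  -F: nom -16.300 → Σnom=-78.340; wc +0.070/-0.107 → slack +1.139/-1.702; half-tol=0.088, Σhalf²=0.446105
Nominal = -78.340. Worst-case = [-78.340 - 1.702, -78.340 + 1.139] = [-80.042, -77.201]. RSS = √0.446105 = 0.668.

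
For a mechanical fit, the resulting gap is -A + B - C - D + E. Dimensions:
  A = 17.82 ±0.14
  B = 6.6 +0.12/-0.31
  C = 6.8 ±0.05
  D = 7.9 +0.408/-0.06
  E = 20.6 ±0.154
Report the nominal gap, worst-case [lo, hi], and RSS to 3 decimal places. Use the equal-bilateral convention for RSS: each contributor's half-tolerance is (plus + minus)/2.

Stack each dimension's contribution:
  -A: nom -17.820 → Σnom=-17.820; wc +0.140/-0.140 → slack +0.140/-0.140; half-tol=0.140, Σhalf²=0.019600
  +B: nom +6.600 → Σnom=-11.220; wc +0.120/-0.310 → slack +0.260/-0.450; half-tol=0.215, Σhalf²=0.065825
  -C: nom -6.800 → Σnom=-18.020; wc +0.050/-0.050 → slack +0.310/-0.500; half-tol=0.050, Σhalf²=0.068325
  -D: nom -7.900 → Σnom=-25.920; wc +0.060/-0.408 → slack +0.370/-0.908; half-tol=0.234, Σhalf²=0.123081
  +E: nom +20.600 → Σnom=-5.320; wc +0.154/-0.154 → slack +0.524/-1.062; half-tol=0.154, Σhalf²=0.146797
Nominal = -5.320. Worst-case = [-5.320 - 1.062, -5.320 + 0.524] = [-6.382, -4.796]. RSS = √0.146797 = 0.383.

nominal=-5.320 wc=[-6.382,-4.796] rss=0.383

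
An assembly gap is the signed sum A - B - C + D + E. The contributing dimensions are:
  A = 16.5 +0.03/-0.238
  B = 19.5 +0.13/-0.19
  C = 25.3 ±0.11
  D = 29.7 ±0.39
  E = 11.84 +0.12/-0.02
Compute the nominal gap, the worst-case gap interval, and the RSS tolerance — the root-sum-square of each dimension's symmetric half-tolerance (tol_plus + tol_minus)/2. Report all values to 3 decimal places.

nominal=13.240 wc=[12.352,14.080] rss=0.461

Stack each dimension's contribution:
  +A: nom +16.500 → Σnom=16.500; wc +0.030/-0.238 → slack +0.030/-0.238; half-tol=0.134, Σhalf²=0.017956
  -B: nom -19.500 → Σnom=-3.000; wc +0.190/-0.130 → slack +0.220/-0.368; half-tol=0.160, Σhalf²=0.043556
  -C: nom -25.300 → Σnom=-28.300; wc +0.110/-0.110 → slack +0.330/-0.478; half-tol=0.110, Σhalf²=0.055656
  +D: nom +29.700 → Σnom=1.400; wc +0.390/-0.390 → slack +0.720/-0.868; half-tol=0.390, Σhalf²=0.207756
  +E: nom +11.840 → Σnom=13.240; wc +0.120/-0.020 → slack +0.840/-0.888; half-tol=0.070, Σhalf²=0.212656
Nominal = 13.240. Worst-case = [13.240 - 0.888, 13.240 + 0.840] = [12.352, 14.080]. RSS = √0.212656 = 0.461.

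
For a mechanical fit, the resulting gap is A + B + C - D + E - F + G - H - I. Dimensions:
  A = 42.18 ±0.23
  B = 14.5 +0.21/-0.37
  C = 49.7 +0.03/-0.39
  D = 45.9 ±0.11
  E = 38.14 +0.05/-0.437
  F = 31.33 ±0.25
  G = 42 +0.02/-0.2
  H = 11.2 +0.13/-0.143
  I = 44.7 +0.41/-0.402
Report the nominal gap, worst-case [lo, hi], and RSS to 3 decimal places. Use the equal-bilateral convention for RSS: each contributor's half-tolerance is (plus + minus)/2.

Stack each dimension's contribution:
  +A: nom +42.180 → Σnom=42.180; wc +0.230/-0.230 → slack +0.230/-0.230; half-tol=0.230, Σhalf²=0.052900
  +B: nom +14.500 → Σnom=56.680; wc +0.210/-0.370 → slack +0.440/-0.600; half-tol=0.290, Σhalf²=0.137000
  +C: nom +49.700 → Σnom=106.380; wc +0.030/-0.390 → slack +0.470/-0.990; half-tol=0.210, Σhalf²=0.181100
  -D: nom -45.900 → Σnom=60.480; wc +0.110/-0.110 → slack +0.580/-1.100; half-tol=0.110, Σhalf²=0.193200
  +E: nom +38.140 → Σnom=98.620; wc +0.050/-0.437 → slack +0.630/-1.537; half-tol=0.243, Σhalf²=0.252492
  -F: nom -31.330 → Σnom=67.290; wc +0.250/-0.250 → slack +0.880/-1.787; half-tol=0.250, Σhalf²=0.314992
  +G: nom +42.000 → Σnom=109.290; wc +0.020/-0.200 → slack +0.900/-1.987; half-tol=0.110, Σhalf²=0.327092
  -H: nom -11.200 → Σnom=98.090; wc +0.143/-0.130 → slack +1.043/-2.117; half-tol=0.137, Σhalf²=0.345725
  -I: nom -44.700 → Σnom=53.390; wc +0.402/-0.410 → slack +1.445/-2.527; half-tol=0.406, Σhalf²=0.510561
Nominal = 53.390. Worst-case = [53.390 - 2.527, 53.390 + 1.445] = [50.863, 54.835]. RSS = √0.510561 = 0.715.

nominal=53.390 wc=[50.863,54.835] rss=0.715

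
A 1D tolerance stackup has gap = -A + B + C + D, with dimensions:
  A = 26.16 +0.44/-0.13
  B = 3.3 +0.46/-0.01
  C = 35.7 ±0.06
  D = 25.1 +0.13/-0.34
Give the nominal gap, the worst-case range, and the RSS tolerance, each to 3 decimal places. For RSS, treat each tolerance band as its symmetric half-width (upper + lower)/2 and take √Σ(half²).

nominal=37.940 wc=[37.090,38.720] rss=0.442

Stack each dimension's contribution:
  -A: nom -26.160 → Σnom=-26.160; wc +0.130/-0.440 → slack +0.130/-0.440; half-tol=0.285, Σhalf²=0.081225
  +B: nom +3.300 → Σnom=-22.860; wc +0.460/-0.010 → slack +0.590/-0.450; half-tol=0.235, Σhalf²=0.136450
  +C: nom +35.700 → Σnom=12.840; wc +0.060/-0.060 → slack +0.650/-0.510; half-tol=0.060, Σhalf²=0.140050
  +D: nom +25.100 → Σnom=37.940; wc +0.130/-0.340 → slack +0.780/-0.850; half-tol=0.235, Σhalf²=0.195275
Nominal = 37.940. Worst-case = [37.940 - 0.850, 37.940 + 0.780] = [37.090, 38.720]. RSS = √0.195275 = 0.442.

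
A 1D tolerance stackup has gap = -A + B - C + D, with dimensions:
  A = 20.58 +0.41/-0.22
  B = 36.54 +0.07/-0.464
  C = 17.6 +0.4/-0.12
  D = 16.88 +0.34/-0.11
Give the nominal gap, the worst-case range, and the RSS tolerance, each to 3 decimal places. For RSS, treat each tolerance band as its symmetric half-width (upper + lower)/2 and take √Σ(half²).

nominal=15.240 wc=[13.856,15.990] rss=0.537

Stack each dimension's contribution:
  -A: nom -20.580 → Σnom=-20.580; wc +0.220/-0.410 → slack +0.220/-0.410; half-tol=0.315, Σhalf²=0.099225
  +B: nom +36.540 → Σnom=15.960; wc +0.070/-0.464 → slack +0.290/-0.874; half-tol=0.267, Σhalf²=0.170514
  -C: nom -17.600 → Σnom=-1.640; wc +0.120/-0.400 → slack +0.410/-1.274; half-tol=0.260, Σhalf²=0.238114
  +D: nom +16.880 → Σnom=15.240; wc +0.340/-0.110 → slack +0.750/-1.384; half-tol=0.225, Σhalf²=0.288739
Nominal = 15.240. Worst-case = [15.240 - 1.384, 15.240 + 0.750] = [13.856, 15.990]. RSS = √0.288739 = 0.537.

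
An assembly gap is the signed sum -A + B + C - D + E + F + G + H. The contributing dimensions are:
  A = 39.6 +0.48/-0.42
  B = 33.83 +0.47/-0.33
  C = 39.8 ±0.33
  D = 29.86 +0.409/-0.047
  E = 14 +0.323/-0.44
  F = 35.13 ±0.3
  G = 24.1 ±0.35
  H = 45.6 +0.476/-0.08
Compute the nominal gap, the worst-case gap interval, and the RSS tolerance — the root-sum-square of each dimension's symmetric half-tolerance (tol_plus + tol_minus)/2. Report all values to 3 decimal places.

nominal=123.000 wc=[120.281,125.716] rss=0.979

Stack each dimension's contribution:
  -A: nom -39.600 → Σnom=-39.600; wc +0.420/-0.480 → slack +0.420/-0.480; half-tol=0.450, Σhalf²=0.202500
  +B: nom +33.830 → Σnom=-5.770; wc +0.470/-0.330 → slack +0.890/-0.810; half-tol=0.400, Σhalf²=0.362500
  +C: nom +39.800 → Σnom=34.030; wc +0.330/-0.330 → slack +1.220/-1.140; half-tol=0.330, Σhalf²=0.471400
  -D: nom -29.860 → Σnom=4.170; wc +0.047/-0.409 → slack +1.267/-1.549; half-tol=0.228, Σhalf²=0.523384
  +E: nom +14.000 → Σnom=18.170; wc +0.323/-0.440 → slack +1.590/-1.989; half-tol=0.382, Σhalf²=0.668926
  +F: nom +35.130 → Σnom=53.300; wc +0.300/-0.300 → slack +1.890/-2.289; half-tol=0.300, Σhalf²=0.758926
  +G: nom +24.100 → Σnom=77.400; wc +0.350/-0.350 → slack +2.240/-2.639; half-tol=0.350, Σhalf²=0.881426
  +H: nom +45.600 → Σnom=123.000; wc +0.476/-0.080 → slack +2.716/-2.719; half-tol=0.278, Σhalf²=0.958710
Nominal = 123.000. Worst-case = [123.000 - 2.719, 123.000 + 2.716] = [120.281, 125.716]. RSS = √0.958710 = 0.979.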